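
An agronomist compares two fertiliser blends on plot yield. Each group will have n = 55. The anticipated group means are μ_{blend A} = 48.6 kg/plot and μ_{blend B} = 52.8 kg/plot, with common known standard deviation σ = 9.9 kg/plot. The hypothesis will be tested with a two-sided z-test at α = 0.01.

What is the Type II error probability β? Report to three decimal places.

Standardized effect: d = |μ_{blend A} − μ_{blend B}| / σ = |48.6 − 52.8| / 9.9 = 0.4242
Noncentrality parameter: δ = d·√(n/2) = 0.4242 × √(55/2) = 2.2247
Two-sided α = 0.01 → critical value z_{0.005} = 2.576.
Power = Φ(δ − 2.576) + Φ(−δ − 2.576) = Φ(-0.351) + Φ(-4.801) = 0.3628 + 0.0000 = 0.3628.
Type II error: β = 1 − power = 1 − 0.3628 = 0.6372.

β ≈ 0.637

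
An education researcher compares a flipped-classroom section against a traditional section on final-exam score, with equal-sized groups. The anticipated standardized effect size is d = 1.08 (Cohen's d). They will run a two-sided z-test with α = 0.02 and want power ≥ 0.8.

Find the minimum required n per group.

n = 18 per group

For power 0.8 need Φ(δ − z_{0.01}) = 0.8, so δ = z_{0.01} + z_{0.20} = 2.326 + 0.842 = 3.168.
(For δ > 0 the lower-tail rejection region contributes negligibly to power, so the one-term inversion is standard.)
δ = d·√(n/2) ⇒ n = 2(δ/d)² = 2 × (3.168 / 1.08)² = 17.21.
Round up to the next whole unit.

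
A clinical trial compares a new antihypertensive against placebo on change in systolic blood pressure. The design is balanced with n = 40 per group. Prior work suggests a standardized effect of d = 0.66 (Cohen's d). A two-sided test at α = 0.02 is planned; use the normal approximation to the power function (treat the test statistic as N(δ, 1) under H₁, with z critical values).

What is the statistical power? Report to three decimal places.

Power ≈ 0.734

Noncentrality parameter: δ = d·√(n/2) = 0.66 × √(40/2) = 2.9516
Two-sided α = 0.02 → critical value z_{0.01} = 2.326.
Power = Φ(δ − 2.326) + Φ(−δ − 2.326) = Φ(0.625) + Φ(-5.278) = 0.7341 + 0.0000 = 0.7341.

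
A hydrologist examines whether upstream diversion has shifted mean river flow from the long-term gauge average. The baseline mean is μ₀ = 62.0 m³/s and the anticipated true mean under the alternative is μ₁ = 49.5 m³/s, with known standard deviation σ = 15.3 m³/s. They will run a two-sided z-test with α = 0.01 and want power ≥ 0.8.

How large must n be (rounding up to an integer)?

n = 18

Standardized effect: d = |μ₁ − μ₀| / σ = |49.5 − 62.0| / 15.3 = 0.8170
Set Φ(δ − 2.576) = 0.8; then δ − 2.576 = Φ⁻¹(0.8) = 0.842, giving δ = 3.417.
(For δ > 0 the lower-tail rejection region contributes negligibly to power, so the one-term inversion is standard.)
δ = d·√n ⇒ n = (δ/d)² = (3.417 / 0.8170)² = 17.50.
Rounding up, n = 18.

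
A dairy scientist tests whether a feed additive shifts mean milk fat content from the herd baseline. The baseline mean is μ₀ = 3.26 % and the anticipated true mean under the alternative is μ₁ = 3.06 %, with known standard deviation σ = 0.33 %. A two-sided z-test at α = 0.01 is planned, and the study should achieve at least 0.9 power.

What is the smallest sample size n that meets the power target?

n = 41

Standardized effect: d = |μ₁ − μ₀| / σ = |3.06 − 3.26| / 0.33 = 0.6061
For power 0.9 need Φ(δ − z_{0.005}) = 0.9, so δ = z_{0.005} + z_{0.10} = 2.576 + 1.282 = 3.857.
(For δ > 0 the lower-tail rejection region contributes negligibly to power, so the one-term inversion is standard.)
δ = d·√n ⇒ n = (δ/d)² = (3.857 / 0.6061)² = 40.51.
Round up to the next whole unit.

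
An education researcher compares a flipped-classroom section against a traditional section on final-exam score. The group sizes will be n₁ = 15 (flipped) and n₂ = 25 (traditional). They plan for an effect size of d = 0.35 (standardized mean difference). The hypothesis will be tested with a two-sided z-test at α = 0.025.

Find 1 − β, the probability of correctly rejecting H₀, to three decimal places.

Power ≈ 0.122

Noncentrality parameter: λ = d / √(1/n₁ + 1/n₂) = 0.35 / √(1/15 + 1/25) = 1.0717
Critical value for a two-sided test at α = 0.025: z_{α/2} = 2.241.
Power = Φ(λ − 2.241) + Φ(−λ − 2.241) = Φ(-1.170) + Φ(-3.313) = 0.1211 + 0.0005 = 0.1215.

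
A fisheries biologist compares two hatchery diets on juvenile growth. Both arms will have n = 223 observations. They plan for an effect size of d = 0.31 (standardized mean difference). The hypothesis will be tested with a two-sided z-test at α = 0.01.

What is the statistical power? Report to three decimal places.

Noncentrality parameter: λ = d·√(n/2) = 0.31 × √(223/2) = 3.2734
Two-sided α = 0.01 → critical value z_{0.005} = 2.576.
Power = Φ(λ − 2.576) + Φ(−λ − 2.576) = Φ(0.698) + Φ(-5.849) = 0.7573 + 0.0000 = 0.7573.

Power ≈ 0.757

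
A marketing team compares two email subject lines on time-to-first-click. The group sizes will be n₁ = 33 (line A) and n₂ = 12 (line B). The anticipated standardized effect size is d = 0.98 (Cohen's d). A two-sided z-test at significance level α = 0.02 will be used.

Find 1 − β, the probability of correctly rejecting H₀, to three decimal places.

Noncentrality parameter: δ = d / √(1/n₁ + 1/n₂) = 0.98 / √(1/33 + 1/12) = 2.9071
Two-sided α = 0.02 → critical value z_{0.01} = 2.326.
Power = Φ(δ − 2.326) + Φ(−δ − 2.326) = Φ(0.581) + Φ(-5.233) = 0.7193 + 0.0000 = 0.7193.

Power ≈ 0.719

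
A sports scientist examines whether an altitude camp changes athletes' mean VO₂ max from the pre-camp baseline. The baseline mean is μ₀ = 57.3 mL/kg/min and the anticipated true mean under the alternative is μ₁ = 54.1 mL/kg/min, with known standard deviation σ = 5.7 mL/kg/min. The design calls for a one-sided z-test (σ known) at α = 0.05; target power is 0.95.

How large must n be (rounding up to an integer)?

Standardized effect: d = |μ₁ − μ₀| / σ = |54.1 − 57.3| / 5.7 = 0.5614
For power 0.95 need Φ(δ − z_{0.05}) = 0.95, so δ = z_{0.05} + z_{0.05} = 1.645 + 1.645 = 3.290.
δ = d·√n ⇒ n = (δ/d)² = (3.290 / 0.5614)² = 34.34.
Round up to the next whole unit.

n = 35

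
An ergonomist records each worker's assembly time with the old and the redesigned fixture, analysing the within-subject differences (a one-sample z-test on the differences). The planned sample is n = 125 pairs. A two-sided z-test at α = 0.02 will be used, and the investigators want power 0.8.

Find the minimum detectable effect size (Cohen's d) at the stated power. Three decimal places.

d ≈ 0.283

Required noncentrality: δ = z_{0.01} + z_{0.20} = 2.326 + 0.842 = 3.168.
(Lower-tail contribution to power is negligible for δ > 0.)
δ = d·√n ⇒ d = δ/√n = 3.168/√125 = 0.2834.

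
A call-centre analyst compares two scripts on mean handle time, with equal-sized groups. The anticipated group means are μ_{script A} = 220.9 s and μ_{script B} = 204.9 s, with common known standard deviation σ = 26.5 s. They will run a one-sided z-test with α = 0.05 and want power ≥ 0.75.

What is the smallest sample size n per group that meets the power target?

Standardized effect: d = |μ_{script A} − μ_{script B}| / σ = |220.9 − 204.9| / 26.5 = 0.6038
For power 0.75 need Φ(δ − z_{0.05}) = 0.75, so δ = z_{0.05} + z_{0.25} = 1.645 + 0.674 = 2.319.
δ = d·√(n/2) ⇒ n = 2(δ/d)² = 2 × (2.319 / 0.6038)² = 29.51.
Rounding up, n = 30 per group.

n = 30 per group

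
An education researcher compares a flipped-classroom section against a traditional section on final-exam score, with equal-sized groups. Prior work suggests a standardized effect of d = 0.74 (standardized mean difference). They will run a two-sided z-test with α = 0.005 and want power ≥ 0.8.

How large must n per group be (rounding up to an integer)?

For power 0.8 need Φ(δ − z_{0.0025}) = 0.8, so δ = z_{0.0025} + z_{0.20} = 2.807 + 0.842 = 3.649.
(For δ > 0 the lower-tail rejection region contributes negligibly to power, so the one-term inversion is standard.)
δ = d·√(n/2) ⇒ n = 2(δ/d)² = 2 × (3.649 / 0.74)² = 48.62.
Rounding up, n = 49 per group.

n = 49 per group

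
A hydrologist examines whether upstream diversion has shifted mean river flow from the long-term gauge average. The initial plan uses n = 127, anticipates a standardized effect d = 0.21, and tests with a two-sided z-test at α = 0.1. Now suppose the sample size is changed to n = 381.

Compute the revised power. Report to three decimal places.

Power ≈ 0.993

With n = 381: δ = d·√n = 0.21 × √381 = 4.0990. Critical value z_{0.05} = 1.645.
Revised power = Φ(δ − 1.645) + Φ(−δ − 1.645) = Φ(2.454) + Φ(-5.744) = 0.9929 + 0.0000 = 0.9929.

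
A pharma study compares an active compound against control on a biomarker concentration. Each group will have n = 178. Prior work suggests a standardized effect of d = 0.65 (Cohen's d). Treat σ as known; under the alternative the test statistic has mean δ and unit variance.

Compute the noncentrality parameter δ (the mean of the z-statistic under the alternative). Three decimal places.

The noncentrality parameter scales effect size by the design's sample-size factor: δ = d·√(n/2) = 0.65 × √(178/2) = 6.1321

δ ≈ 6.132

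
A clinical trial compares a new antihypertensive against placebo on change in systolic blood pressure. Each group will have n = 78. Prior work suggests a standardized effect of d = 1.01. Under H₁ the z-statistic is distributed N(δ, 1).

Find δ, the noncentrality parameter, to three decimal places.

δ ≈ 6.307

The noncentrality parameter scales effect size by the design's sample-size factor: δ = d·√(n/2) = 1.01 × √(78/2) = 6.3074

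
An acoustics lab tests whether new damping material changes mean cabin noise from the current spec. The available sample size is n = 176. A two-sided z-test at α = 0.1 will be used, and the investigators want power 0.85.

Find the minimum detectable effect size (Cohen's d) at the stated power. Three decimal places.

d ≈ 0.202

Need Φ(δ − 1.645) = 0.85, so δ = 1.645 + 1.036 = 2.681.
(The second rejection-region term Φ(−δ − z_{α/2}) is negligible and dropped.)
δ = d·√n ⇒ d = δ/√n = 2.681/√176 = 0.2021.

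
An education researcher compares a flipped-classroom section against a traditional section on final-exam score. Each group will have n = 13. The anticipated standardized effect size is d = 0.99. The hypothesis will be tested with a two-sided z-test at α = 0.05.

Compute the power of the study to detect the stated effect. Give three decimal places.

Power ≈ 0.714

Noncentrality parameter: δ = d·√(n/2) = 0.99 × √(13/2) = 2.5240
Two-sided α = 0.05 → critical value z_{0.025} = 1.960.
Power = Φ(δ − 1.960) + Φ(−δ − 1.960) = Φ(0.564) + Φ(-4.484) = 0.7136 + 0.0000 = 0.7136.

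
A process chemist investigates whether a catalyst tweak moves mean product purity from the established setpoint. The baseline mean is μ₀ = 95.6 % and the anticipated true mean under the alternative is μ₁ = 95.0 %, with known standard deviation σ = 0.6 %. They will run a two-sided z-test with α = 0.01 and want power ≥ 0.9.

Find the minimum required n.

Standardized effect: d = |μ₁ − μ₀| / σ = |95.0 − 95.6| / 0.6 = 1.0000
Set Φ(δ − 2.576) = 0.9; then δ − 2.576 = Φ⁻¹(0.9) = 1.282, giving δ = 3.857.
(For δ > 0 the lower-tail rejection region contributes negligibly to power, so the one-term inversion is standard.)
δ = d·√n ⇒ n = (δ/d)² = (3.857 / 1.0000)² = 14.88.
Rounding up, n = 15.

n = 15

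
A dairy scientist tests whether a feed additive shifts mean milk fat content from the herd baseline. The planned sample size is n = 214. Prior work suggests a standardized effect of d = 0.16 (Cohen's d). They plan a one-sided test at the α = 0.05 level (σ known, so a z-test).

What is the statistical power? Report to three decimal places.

Noncentrality parameter: δ = d·√n = 0.16 × √214 = 2.3406
One-sided α = 0.05 → critical value z_{0.05} = 1.645.
Power = P(Z > 1.645 − δ) = Φ(0.696) = 0.7567.

Power ≈ 0.757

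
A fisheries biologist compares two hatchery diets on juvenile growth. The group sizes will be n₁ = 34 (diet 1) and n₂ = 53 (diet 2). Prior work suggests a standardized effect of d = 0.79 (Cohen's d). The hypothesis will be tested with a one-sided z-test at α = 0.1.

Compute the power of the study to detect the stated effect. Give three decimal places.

Power ≈ 0.990

Noncentrality parameter: δ = d / √(1/n₁ + 1/n₂) = 0.79 / √(1/34 + 1/53) = 3.5954
Critical value for a one-sided test at α = 0.1: z_α = 1.282.
Power = Φ(δ − 1.282) = Φ(2.314) = 0.9897.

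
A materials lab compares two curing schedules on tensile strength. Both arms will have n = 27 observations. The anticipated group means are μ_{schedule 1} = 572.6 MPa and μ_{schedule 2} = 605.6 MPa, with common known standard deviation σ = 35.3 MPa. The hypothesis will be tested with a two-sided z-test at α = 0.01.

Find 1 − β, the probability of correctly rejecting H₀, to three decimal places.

Power ≈ 0.805

Standardized effect: d = |μ_{schedule 1} − μ_{schedule 2}| / σ = |572.6 − 605.6| / 35.3 = 0.9348
Noncentrality parameter: δ = d·√(n/2) = 0.9348 × √(27/2) = 3.4348
Critical value for a two-sided test at α = 0.01: z_{α/2} = 2.576.
Power = Φ(δ − 2.576) + Φ(−δ − 2.576) = Φ(0.859) + Φ(-6.011) = 0.8048 + 0.0000 = 0.8048.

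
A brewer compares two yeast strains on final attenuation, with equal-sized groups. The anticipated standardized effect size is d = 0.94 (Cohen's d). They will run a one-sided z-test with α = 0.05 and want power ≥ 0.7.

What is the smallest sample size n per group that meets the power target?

For power 0.7 need Φ(δ − z_{0.05}) = 0.7, so δ = z_{0.05} + z_{0.30} = 1.645 + 0.524 = 2.169.
δ = d·√(n/2) ⇒ n = 2(δ/d)² = 2 × (2.169 / 0.94)² = 10.65.
Round up to the next whole unit.

n = 11 per group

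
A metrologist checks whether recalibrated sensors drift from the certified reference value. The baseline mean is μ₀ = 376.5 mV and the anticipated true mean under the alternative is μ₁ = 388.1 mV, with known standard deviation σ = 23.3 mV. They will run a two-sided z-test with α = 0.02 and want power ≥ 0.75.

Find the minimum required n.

n = 37

Standardized effect: d = |μ₁ − μ₀| / σ = |388.1 − 376.5| / 23.3 = 0.4979
For power 0.75 need Φ(δ − z_{0.01}) = 0.75, so δ = z_{0.01} + z_{0.25} = 2.326 + 0.674 = 3.001.
(The Φ(−δ − z_{α/2}) term is vanishingly small for δ > 0 and is dropped in the standard sample-size formula.)
δ = d·√n ⇒ n = (δ/d)² = (3.001 / 0.4979)² = 36.33.
Round up to the next whole unit.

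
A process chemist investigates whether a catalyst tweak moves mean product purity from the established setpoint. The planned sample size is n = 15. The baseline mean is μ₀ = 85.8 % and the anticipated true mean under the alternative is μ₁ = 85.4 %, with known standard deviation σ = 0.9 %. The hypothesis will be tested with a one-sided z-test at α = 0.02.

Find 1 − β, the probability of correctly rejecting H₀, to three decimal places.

Standardized effect: d = |μ₁ − μ₀| / σ = |85.4 − 85.8| / 0.9 = 0.4444
Noncentrality parameter: δ = d·√n = 0.4444 × √15 = 1.7213
One-sided α = 0.02 → critical value z_{0.02} = 2.054.
Power = P(Z > 2.054 − δ) = Φ(-0.332) = 0.3698.

Power ≈ 0.370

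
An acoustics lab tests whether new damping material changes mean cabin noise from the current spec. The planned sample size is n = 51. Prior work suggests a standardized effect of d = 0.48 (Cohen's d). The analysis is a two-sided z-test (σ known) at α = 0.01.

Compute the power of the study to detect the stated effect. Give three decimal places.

Noncentrality parameter: δ = d·√n = 0.48 × √51 = 3.4279
Critical value for a two-sided test at α = 0.01: z_{α/2} = 2.576.
Power = Φ(δ − 2.576) + Φ(−δ − 2.576) = Φ(0.852) + Φ(-6.004) = 0.8029 + 0.0000 = 0.8029.

Power ≈ 0.803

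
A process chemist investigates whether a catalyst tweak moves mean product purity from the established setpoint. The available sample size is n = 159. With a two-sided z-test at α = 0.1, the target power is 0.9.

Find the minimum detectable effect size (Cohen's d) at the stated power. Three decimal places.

Need Φ(δ − 1.645) = 0.9, so δ = 1.645 + 1.282 = 2.926.
(Lower-tail contribution to power is negligible for δ > 0.)
δ = d·√n ⇒ d = δ/√n = 2.926/√159 = 0.2321.

d ≈ 0.232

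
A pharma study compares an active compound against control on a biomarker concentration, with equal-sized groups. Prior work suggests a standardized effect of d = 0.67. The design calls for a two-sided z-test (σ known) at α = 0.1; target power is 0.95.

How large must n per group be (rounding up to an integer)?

n = 49 per group

For power 0.95 need Φ(δ − z_{0.05}) = 0.95, so δ = z_{0.05} + z_{0.05} = 1.645 + 1.645 = 3.290.
(Ignoring the negligible lower-tail rejection probability gives the usual closed-form inversion.)
δ = d·√(n/2) ⇒ n = 2(δ/d)² = 2 × (3.290 / 0.67)² = 48.22.
Rounding up, n = 49 per group.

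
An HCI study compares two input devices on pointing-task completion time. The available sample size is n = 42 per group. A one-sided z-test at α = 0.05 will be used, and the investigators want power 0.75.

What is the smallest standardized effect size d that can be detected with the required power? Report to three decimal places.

d ≈ 0.506

Required noncentrality: δ = z_{0.05} + z_{0.25} = 1.645 + 0.674 = 2.319.
δ = d·√(n/2) ⇒ d = δ/√(n/2) = 2.319/√(42/2) = 0.5061.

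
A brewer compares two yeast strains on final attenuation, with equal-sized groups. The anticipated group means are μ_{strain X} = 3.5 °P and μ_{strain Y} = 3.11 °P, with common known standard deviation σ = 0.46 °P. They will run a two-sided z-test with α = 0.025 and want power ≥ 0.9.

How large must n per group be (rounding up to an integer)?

Standardized effect: d = |μ_{strain X} − μ_{strain Y}| / σ = |3.5 − 3.11| / 0.46 = 0.8478
For power 0.9 need Φ(δ − z_{0.0125}) = 0.9, so δ = z_{0.0125} + z_{0.10} = 2.241 + 1.282 = 3.523.
(The Φ(−δ − z_{α/2}) term is vanishingly small for δ > 0 and is dropped in the standard sample-size formula.)
δ = d·√(n/2) ⇒ n = 2(δ/d)² = 2 × (3.523 / 0.8478)² = 34.53.
Round up to the next whole unit.

n = 35 per group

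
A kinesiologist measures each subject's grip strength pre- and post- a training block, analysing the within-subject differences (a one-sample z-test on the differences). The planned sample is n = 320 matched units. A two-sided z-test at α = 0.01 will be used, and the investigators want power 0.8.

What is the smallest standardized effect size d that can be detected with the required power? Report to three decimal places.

d ≈ 0.191

Need Φ(δ − 2.576) = 0.8, so δ = 2.576 + 0.842 = 3.417.
(Lower-tail contribution to power is negligible for δ > 0.)
δ = d·√n ⇒ d = δ/√n = 3.417/√320 = 0.1910.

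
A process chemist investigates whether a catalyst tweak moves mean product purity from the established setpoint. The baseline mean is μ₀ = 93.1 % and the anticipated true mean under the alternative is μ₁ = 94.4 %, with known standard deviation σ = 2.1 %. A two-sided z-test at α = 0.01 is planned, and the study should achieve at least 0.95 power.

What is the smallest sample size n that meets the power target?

Standardized effect: d = |μ₁ − μ₀| / σ = |94.4 − 93.1| / 2.1 = 0.6190
Set Φ(δ − 2.576) = 0.95; then δ − 2.576 = Φ⁻¹(0.95) = 1.645, giving δ = 4.221.
(Ignoring the negligible lower-tail rejection probability gives the usual closed-form inversion.)
δ = d·√n ⇒ n = (δ/d)² = (4.221 / 0.6190)² = 46.49.
Rounding up, n = 47.

n = 47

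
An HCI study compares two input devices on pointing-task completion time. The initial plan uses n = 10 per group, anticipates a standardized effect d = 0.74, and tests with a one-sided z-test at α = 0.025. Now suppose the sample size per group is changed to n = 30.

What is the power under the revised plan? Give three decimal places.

With n = 30 per group: δ = d·√(n/2) = 0.74 × √(30/2) = 2.8660. Critical value z_{0.025} = 1.960.
Revised power = Φ(δ − 1.960) = Φ(0.906) = 0.8175.

Power ≈ 0.818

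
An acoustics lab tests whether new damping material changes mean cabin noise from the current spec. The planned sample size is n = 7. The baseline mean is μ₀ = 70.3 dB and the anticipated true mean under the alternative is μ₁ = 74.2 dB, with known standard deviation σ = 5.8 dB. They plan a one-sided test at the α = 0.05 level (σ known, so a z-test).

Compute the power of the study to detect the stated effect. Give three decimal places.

Standardized effect: d = |μ₁ − μ₀| / σ = |74.2 − 70.3| / 5.8 = 0.6724
Noncentrality parameter: δ = d·√n = 0.6724 × √7 = 1.7790
Critical value for a one-sided test at α = 0.05: z_α = 1.645.
Power = Φ(δ − 1.645) = Φ(0.134) = 0.5534.

Power ≈ 0.553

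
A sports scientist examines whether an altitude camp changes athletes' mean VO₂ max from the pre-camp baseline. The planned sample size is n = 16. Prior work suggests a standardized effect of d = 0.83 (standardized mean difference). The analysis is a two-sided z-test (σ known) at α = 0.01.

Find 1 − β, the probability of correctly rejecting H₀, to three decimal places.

Noncentrality parameter: δ = d·√n = 0.83 × √16 = 3.3200
Critical value for a two-sided test at α = 0.01: z_{α/2} = 2.576.
Power = Φ(δ − 2.576) + Φ(−δ − 2.576) = Φ(0.744) + Φ(-5.896) = 0.7716 + 0.0000 = 0.7716.

Power ≈ 0.772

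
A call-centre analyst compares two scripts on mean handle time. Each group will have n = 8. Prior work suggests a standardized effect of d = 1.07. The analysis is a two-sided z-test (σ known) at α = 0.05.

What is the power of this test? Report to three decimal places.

Noncentrality parameter: δ = d·√(n/2) = 1.07 × √(8/2) = 2.1400
Critical value for a two-sided test at α = 0.05: z_{α/2} = 1.960.
Power = Φ(δ − 1.960) + Φ(−δ − 1.960) = Φ(0.180) + Φ(-4.100) = 0.5714 + 0.0000 = 0.5715.

Power ≈ 0.571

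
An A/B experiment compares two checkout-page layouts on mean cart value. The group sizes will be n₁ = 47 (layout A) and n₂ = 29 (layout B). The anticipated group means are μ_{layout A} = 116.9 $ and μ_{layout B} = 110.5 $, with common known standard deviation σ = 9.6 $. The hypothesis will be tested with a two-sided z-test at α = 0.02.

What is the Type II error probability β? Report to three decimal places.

Standardized effect: d = |μ_{layout A} − μ_{layout B}| / σ = |116.9 − 110.5| / 9.6 = 0.6667
Noncentrality parameter: δ = d / √(1/n₁ + 1/n₂) = 0.6667 / √(1/47 + 1/29) = 2.8233
Critical value for a two-sided test at α = 0.02: z_{α/2} = 2.326.
Power = Φ(δ − 2.326) + Φ(−δ − 2.326) = Φ(0.497) + Φ(-5.150) = 0.6904 + 0.0000 = 0.6904.
Type II error: β = 1 − power = 1 − 0.6904 = 0.3096.

β ≈ 0.310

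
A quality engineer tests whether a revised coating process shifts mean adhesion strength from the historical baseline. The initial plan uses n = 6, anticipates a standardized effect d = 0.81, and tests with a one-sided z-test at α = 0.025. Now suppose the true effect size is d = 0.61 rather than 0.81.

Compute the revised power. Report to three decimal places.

With d = 0.61: δ = d·√n = 0.61 × √6 = 1.4942. Critical value z_{0.025} = 1.960.
Revised power = Φ(δ − 1.960) = Φ(-0.466) = 0.3207.

Power ≈ 0.321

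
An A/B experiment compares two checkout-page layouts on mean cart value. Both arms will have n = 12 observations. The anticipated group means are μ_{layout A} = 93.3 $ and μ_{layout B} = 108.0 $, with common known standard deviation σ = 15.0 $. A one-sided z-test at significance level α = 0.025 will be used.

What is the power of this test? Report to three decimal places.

Power ≈ 0.670

Standardized effect: d = |μ_{layout A} − μ_{layout B}| / σ = |93.3 − 108.0| / 15.0 = 0.9800
Noncentrality parameter: δ = d·√(n/2) = 0.9800 × √(12/2) = 2.4005
One-sided α = 0.025 → critical value z_{0.025} = 1.960.
Power = P(Z > 1.960 − δ) = Φ(0.441) = 0.6702.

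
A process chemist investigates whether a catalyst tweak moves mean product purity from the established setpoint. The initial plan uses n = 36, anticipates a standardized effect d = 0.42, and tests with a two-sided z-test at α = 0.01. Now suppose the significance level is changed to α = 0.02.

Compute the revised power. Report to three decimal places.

Power ≈ 0.577

δ = d·√n = 0.42 × √36 = 2.5200 (unchanged). New critical value: z_{0.01} = 2.326.
Revised power = Φ(δ − 2.326) + Φ(−δ − 2.326) = Φ(0.194) + Φ(-4.846) = 0.5768 + 0.0000 = 0.5768.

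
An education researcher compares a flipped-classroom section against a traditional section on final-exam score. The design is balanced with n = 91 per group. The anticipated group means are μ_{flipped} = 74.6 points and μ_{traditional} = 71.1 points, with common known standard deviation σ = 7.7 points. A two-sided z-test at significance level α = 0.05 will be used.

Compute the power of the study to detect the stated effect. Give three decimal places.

Standardized effect: d = |μ_{flipped} − μ_{traditional}| / σ = |74.6 − 71.1| / 7.7 = 0.4545
Noncentrality parameter: δ = d·√(n/2) = 0.4545 × √(91/2) = 3.0661
Two-sided α = 0.05 → critical value z_{0.025} = 1.960.
Power = Φ(δ − 1.960) + Φ(−δ − 1.960) = Φ(1.106) + Φ(-5.026) = 0.8657 + 0.0000 = 0.8657.

Power ≈ 0.866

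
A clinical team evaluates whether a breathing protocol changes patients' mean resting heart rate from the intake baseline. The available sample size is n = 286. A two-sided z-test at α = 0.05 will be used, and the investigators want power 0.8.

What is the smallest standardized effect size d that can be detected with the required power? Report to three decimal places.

d ≈ 0.166

Need Φ(δ − 1.960) = 0.8, so δ = 1.960 + 0.842 = 2.802.
(Lower-tail contribution to power is negligible for δ > 0.)
δ = d·√n ⇒ d = δ/√n = 2.802/√286 = 0.1657.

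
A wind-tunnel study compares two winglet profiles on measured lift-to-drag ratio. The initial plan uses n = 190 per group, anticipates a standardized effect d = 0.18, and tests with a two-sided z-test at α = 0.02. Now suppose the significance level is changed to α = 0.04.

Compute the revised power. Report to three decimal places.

Power ≈ 0.382

δ = d·√(n/2) = 0.18 × √(190/2) = 1.7544 (unchanged). New critical value: z_{0.02} = 2.054.
Revised power = Φ(δ − 2.054) + Φ(−δ − 2.054) = Φ(-0.299) + Φ(-3.808) = 0.3823 + 0.0001 = 0.3824.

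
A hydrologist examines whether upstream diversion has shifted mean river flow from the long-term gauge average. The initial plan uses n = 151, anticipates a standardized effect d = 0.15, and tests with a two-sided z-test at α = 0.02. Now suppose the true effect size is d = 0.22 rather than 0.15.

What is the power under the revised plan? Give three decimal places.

With d = 0.22: δ = d·√n = 0.22 × √151 = 2.7034. Critical value z_{0.01} = 2.326.
Revised power = Φ(δ − 2.326) + Φ(−δ − 2.326) = Φ(0.377) + Φ(-5.030) = 0.6469 + 0.0000 = 0.6469.

Power ≈ 0.647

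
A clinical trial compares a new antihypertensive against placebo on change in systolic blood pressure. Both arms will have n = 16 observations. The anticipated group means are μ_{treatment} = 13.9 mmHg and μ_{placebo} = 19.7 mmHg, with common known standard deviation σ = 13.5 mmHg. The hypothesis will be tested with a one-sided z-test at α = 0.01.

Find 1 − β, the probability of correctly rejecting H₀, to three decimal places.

Standardized effect: d = |μ_{treatment} − μ_{placebo}| / σ = |13.9 − 19.7| / 13.5 = 0.4296
Noncentrality parameter: δ = d·√(n/2) = 0.4296 × √(16/2) = 1.2152
One-sided α = 0.01 → critical value z_{0.01} = 2.326.
Power = P(Z > 2.326 − δ) = Φ(-1.111) = 0.1332.

Power ≈ 0.133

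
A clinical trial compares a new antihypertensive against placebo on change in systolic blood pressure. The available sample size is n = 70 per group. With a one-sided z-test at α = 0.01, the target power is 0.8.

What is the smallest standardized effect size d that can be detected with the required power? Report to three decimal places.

d ≈ 0.535

Required noncentrality: δ = z_{0.01} + z_{0.20} = 2.326 + 0.842 = 3.168.
δ = d·√(n/2) ⇒ d = δ/√(n/2) = 3.168/√(70/2) = 0.5355.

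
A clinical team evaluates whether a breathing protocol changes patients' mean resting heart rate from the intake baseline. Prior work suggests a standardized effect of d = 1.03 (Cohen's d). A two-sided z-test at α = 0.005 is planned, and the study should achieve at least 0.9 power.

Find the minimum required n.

Set Φ(δ − 2.807) = 0.9; then δ − 2.807 = Φ⁻¹(0.9) = 1.282, giving δ = 4.089.
(The Φ(−δ − z_{α/2}) term is vanishingly small for δ > 0 and is dropped in the standard sample-size formula.)
δ = d·√n ⇒ n = (δ/d)² = (4.089 / 1.03)² = 15.76.
Round up to the next whole unit.

n = 16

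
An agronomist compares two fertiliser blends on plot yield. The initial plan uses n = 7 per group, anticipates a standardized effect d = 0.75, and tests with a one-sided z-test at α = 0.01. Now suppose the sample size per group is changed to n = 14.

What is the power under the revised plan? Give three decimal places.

With n = 14 per group: δ = d·√(n/2) = 0.75 × √(14/2) = 1.9843. Critical value z_{0.01} = 2.326.
Revised power = Φ(δ − 2.326) = Φ(-0.342) = 0.3662.

Power ≈ 0.366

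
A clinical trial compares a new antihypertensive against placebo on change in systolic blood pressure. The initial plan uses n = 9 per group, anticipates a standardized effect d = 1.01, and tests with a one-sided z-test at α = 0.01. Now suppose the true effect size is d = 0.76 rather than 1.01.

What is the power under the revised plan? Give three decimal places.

With d = 0.76: δ = d·√(n/2) = 0.76 × √(9/2) = 1.6122. Critical value z_{0.01} = 2.326.
Revised power = Φ(δ − 2.326) = Φ(-0.714) = 0.2376.

Power ≈ 0.238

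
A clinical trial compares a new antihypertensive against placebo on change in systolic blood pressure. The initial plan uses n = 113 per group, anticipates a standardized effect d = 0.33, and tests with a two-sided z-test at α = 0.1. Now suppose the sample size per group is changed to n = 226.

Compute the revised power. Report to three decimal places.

Power ≈ 0.969

With n = 226 per group: δ = d·√(n/2) = 0.33 × √(226/2) = 3.5079. Critical value z_{0.05} = 1.645.
Revised power = Φ(δ − 1.645) + Φ(−δ − 1.645) = Φ(1.863) + Φ(-5.153) = 0.9688 + 0.0000 = 0.9688.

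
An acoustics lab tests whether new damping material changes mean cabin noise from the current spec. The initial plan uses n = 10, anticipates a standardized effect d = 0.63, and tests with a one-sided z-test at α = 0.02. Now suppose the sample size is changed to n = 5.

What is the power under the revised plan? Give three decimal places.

Power ≈ 0.259

With n = 5: δ = d·√n = 0.63 × √5 = 1.4087. Critical value z_{0.02} = 2.054.
Revised power = Φ(δ − 2.054) = Φ(-0.645) = 0.2595.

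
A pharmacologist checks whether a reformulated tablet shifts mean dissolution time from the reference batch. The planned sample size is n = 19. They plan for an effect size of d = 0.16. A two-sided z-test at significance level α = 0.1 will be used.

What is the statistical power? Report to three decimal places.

Power ≈ 0.181

Noncentrality parameter: δ = d·√n = 0.16 × √19 = 0.6974
Critical value for a two-sided test at α = 0.1: z_{α/2} = 1.645.
Power = Φ(δ − 1.645) + Φ(−δ − 1.645) = Φ(-0.947) + Φ(-2.342) = 0.1717 + 0.0096 = 0.1813.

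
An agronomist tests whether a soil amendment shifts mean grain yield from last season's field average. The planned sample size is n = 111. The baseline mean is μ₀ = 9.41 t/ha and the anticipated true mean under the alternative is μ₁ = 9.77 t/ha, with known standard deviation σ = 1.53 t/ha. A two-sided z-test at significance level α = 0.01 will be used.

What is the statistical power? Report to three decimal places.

Power ≈ 0.461

Standardized effect: d = |μ₁ − μ₀| / σ = |9.77 − 9.41| / 1.53 = 0.2353
Noncentrality parameter: δ = d·√n = 0.2353 × √111 = 2.4790
Critical value for a two-sided test at α = 0.01: z_{α/2} = 2.576.
Power = Φ(δ − 2.576) + Φ(−δ − 2.576) = Φ(-0.097) + Φ(-5.055) = 0.4614 + 0.0000 = 0.4614.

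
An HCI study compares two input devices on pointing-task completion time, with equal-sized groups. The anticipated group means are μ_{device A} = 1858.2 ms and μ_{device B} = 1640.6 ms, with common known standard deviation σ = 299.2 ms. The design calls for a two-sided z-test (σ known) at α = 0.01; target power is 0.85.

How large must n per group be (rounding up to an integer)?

Standardized effect: d = |μ_{device A} − μ_{device B}| / σ = |1858.2 − 1640.6| / 299.2 = 0.7273
Set Φ(δ − 2.576) = 0.85; then δ − 2.576 = Φ⁻¹(0.85) = 1.036, giving δ = 3.612.
(Ignoring the negligible lower-tail rejection probability gives the usual closed-form inversion.)
δ = d·√(n/2) ⇒ n = 2(δ/d)² = 2 × (3.612 / 0.7273)² = 49.34.
Round up to the next whole unit.

n = 50 per group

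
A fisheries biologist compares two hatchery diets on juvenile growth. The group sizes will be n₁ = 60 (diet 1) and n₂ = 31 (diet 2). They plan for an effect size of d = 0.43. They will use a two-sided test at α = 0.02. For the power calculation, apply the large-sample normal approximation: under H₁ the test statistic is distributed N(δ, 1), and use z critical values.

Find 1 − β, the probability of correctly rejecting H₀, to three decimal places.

Noncentrality parameter: δ = d / √(1/n₁ + 1/n₂) = 0.43 / √(1/60 + 1/31) = 1.9440
Critical value for a two-sided test at α = 0.02: z_{α/2} = 2.326.
Power = Φ(δ − 2.326) + Φ(−δ − 2.326) = Φ(-0.382) + Φ(-4.270) = 0.3511 + 0.0000 = 0.3511.

Power ≈ 0.351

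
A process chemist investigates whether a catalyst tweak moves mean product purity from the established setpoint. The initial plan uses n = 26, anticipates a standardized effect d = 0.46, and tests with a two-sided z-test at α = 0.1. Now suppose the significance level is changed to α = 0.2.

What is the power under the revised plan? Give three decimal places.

δ = d·√n = 0.46 × √26 = 2.3455 (unchanged). New critical value: z_{0.1} = 1.282.
Revised power = Φ(δ − 1.282) + Φ(−δ − 1.282) = Φ(1.064) + Φ(-3.627) = 0.8563 + 0.0001 = 0.8565.

Power ≈ 0.856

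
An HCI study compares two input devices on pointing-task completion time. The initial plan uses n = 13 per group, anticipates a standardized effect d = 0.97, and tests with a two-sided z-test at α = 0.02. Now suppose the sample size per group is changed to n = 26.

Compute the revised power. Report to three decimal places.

With n = 26 per group: δ = d·√(n/2) = 0.97 × √(26/2) = 3.4974. Critical value z_{0.01} = 2.326.
Revised power = Φ(δ − 2.326) + Φ(−δ − 2.326) = Φ(1.171) + Φ(-5.824) = 0.8792 + 0.0000 = 0.8792.

Power ≈ 0.879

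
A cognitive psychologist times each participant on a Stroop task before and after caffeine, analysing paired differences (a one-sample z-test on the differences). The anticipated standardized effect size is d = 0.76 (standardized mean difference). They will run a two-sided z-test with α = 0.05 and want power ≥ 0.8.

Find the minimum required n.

For power 0.8 need Φ(δ − z_{0.025}) = 0.8, so δ = z_{0.025} + z_{0.20} = 1.960 + 0.842 = 2.802.
(For δ > 0 the lower-tail rejection region contributes negligibly to power, so the one-term inversion is standard.)
δ = d·√n ⇒ n = (δ/d)² = (2.802 / 0.76)² = 13.59.
Rounding up, n = 14.

n = 14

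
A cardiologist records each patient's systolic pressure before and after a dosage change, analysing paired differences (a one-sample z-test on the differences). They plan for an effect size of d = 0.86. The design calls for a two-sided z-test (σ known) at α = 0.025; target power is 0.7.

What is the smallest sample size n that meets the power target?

For power 0.7 need Φ(δ − z_{0.0125}) = 0.7, so δ = z_{0.0125} + z_{0.30} = 2.241 + 0.524 = 2.766.
(For δ > 0 the lower-tail rejection region contributes negligibly to power, so the one-term inversion is standard.)
δ = d·√n ⇒ n = (δ/d)² = (2.766 / 0.86)² = 10.34.
Round up to the next whole unit.

n = 11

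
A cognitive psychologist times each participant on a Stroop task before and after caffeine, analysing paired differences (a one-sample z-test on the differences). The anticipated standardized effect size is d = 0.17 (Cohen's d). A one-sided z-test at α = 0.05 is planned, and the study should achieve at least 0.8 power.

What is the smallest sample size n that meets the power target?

n = 214

Set Φ(δ − 1.645) = 0.8; then δ − 1.645 = Φ⁻¹(0.8) = 0.842, giving δ = 2.486.
δ = d·√n ⇒ n = (δ/d)² = (2.486 / 0.17)² = 213.93.
Round up to the next whole unit.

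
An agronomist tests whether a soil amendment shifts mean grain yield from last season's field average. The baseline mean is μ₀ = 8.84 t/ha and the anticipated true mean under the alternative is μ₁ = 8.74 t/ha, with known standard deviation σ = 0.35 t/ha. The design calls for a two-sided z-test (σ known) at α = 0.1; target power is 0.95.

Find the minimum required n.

n = 133

Standardized effect: d = |μ₁ − μ₀| / σ = |8.74 − 8.84| / 0.35 = 0.2857
Set Φ(δ − 1.645) = 0.95; then δ − 1.645 = Φ⁻¹(0.95) = 1.645, giving δ = 3.290.
(For δ > 0 the lower-tail rejection region contributes negligibly to power, so the one-term inversion is standard.)
δ = d·√n ⇒ n = (δ/d)² = (3.290 / 0.2857)² = 132.57.
Round up to the next whole unit.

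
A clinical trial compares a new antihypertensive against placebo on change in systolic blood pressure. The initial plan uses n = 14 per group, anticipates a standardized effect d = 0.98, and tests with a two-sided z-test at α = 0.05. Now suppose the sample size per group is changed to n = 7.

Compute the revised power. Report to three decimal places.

With n = 7 per group: δ = d·√(n/2) = 0.98 × √(7/2) = 1.8334. Critical value z_{0.025} = 1.960.
Revised power = Φ(δ − 1.960) + Φ(−δ − 1.960) = Φ(-0.127) + Φ(-3.793) = 0.4496 + 0.0001 = 0.4497.

Power ≈ 0.450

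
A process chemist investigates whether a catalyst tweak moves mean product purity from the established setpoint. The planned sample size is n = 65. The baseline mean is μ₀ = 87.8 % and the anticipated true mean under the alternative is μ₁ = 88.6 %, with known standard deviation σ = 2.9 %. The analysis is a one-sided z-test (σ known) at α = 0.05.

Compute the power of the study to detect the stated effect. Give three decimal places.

Power ≈ 0.719

Standardized effect: d = |μ₁ − μ₀| / σ = |88.6 − 87.8| / 2.9 = 0.2759
Noncentrality parameter: δ = d·√n = 0.2759 × √65 = 2.2241
Critical value for a one-sided test at α = 0.05: z_α = 1.645.
Power = P(Z > 1.645 − δ) = Φ(0.579) = 0.7188.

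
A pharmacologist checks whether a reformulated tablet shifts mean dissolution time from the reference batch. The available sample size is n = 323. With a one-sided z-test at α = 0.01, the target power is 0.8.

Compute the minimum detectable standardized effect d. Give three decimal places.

Required noncentrality: δ = z_{0.01} + z_{0.20} = 2.326 + 0.842 = 3.168.
δ = d·√n ⇒ d = δ/√n = 3.168/√323 = 0.1763.

d ≈ 0.176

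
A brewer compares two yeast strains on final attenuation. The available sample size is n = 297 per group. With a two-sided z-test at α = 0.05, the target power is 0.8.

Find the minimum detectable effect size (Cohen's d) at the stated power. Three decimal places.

d ≈ 0.230

Required noncentrality: δ = z_{0.025} + z_{0.20} = 1.960 + 0.842 = 2.802.
(The second rejection-region term Φ(−δ − z_{α/2}) is negligible and dropped.)
δ = d·√(n/2) ⇒ d = δ/√(n/2) = 2.802/√(297/2) = 0.2299.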